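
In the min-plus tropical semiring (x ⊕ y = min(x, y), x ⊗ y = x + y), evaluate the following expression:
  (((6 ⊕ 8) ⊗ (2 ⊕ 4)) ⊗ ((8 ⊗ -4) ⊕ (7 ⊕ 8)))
(((6 ⊕ 8) ⊗ (2 ⊕ 4)) ⊗ ((8 ⊗ -4) ⊕ (7 ⊕ 8))) = 12

Expand innermost to outermost. Recall ⊕ takes the minimum of its arguments and ⊗ takes their sum. Working out the expression (((6 ⊕ 8) ⊗ (2 ⊕ 4)) ⊗ ((8 ⊗ -4) ⊕ (7 ⊕ 8))) gives 12.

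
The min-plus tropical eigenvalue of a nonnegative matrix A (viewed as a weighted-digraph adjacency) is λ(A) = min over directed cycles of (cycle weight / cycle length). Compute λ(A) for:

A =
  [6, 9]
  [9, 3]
λ(A) = 3

Enumerate directed cycles and compute their means (weight / length). Sample:
  cycle 0 → 0: weight = 6, length = 1, mean = 6/1 ≈ 6.000
  cycle 1 → 1: weight = 3, length = 1, mean = 3/1 ≈ 3.000
  cycle 0 → 1 → 0: weight = 18, length = 2, mean = 18/2 ≈ 9.000
  cycle 1 → 0 → 1: weight = 18, length = 2, mean = 18/2 ≈ 9.000
Minimum mean = 3.000, attained e.g. along the cycle 1 → 1 with weight 3 and length 1. So λ(A) = 3/1 = 3.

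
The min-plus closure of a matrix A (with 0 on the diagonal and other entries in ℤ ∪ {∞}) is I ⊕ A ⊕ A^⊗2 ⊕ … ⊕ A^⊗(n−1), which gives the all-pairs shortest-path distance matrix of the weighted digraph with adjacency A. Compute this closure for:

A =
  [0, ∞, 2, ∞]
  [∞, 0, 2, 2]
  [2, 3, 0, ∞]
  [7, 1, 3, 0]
Closure =
  [0, 5, 2, 7]
  [4, 0, 2, 2]
  [2, 3, 0, 5]
  [5, 1, 3, 0]

This is the Floyd-Warshall all-pairs shortest-path computation. For each intermediate vertex k = 0, 1, …, 3, update dist[i][j] ← min(dist[i][j], dist[i][k] + dist[k][j]). The final matrix gives, for each (i, j), the minimum total weight of any directed path from i to j (possibly empty when i = j).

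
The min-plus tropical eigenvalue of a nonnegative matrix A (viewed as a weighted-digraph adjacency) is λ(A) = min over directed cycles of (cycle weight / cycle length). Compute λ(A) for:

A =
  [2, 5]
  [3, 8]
λ(A) = 2

Enumerate directed cycles and compute their means (weight / length). Sample:
  cycle 0 → 0: weight = 2, length = 1, mean = 2/1 ≈ 2.000
  cycle 1 → 1: weight = 8, length = 1, mean = 8/1 ≈ 8.000
  cycle 0 → 1 → 0: weight = 8, length = 2, mean = 8/2 ≈ 4.000
  cycle 1 → 0 → 1: weight = 8, length = 2, mean = 8/2 ≈ 4.000
Minimum mean = 2.000, attained e.g. along the cycle 0 → 0 with weight 2 and length 1. So λ(A) = 2/1 = 2.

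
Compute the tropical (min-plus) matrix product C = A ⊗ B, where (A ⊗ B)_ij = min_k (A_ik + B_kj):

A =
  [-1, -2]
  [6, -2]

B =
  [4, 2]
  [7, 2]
A ⊗ B =
  [3, 0]
  [5, 0]

Apply the min-plus product entry-by-entry:
  C[0][0] = min over k of (A[0][0] + B[0][0] = -1 + 4 = 3, A[0][1] + B[1][0] = -2 + 7 = 5) = 3 (attained at k = 0)
  C[0][1] = min over k of (A[0][0] + B[0][1] = -1 + 2 = 1, A[0][1] + B[1][1] = -2 + 2 = 0) = 0 (attained at k = 1)
  C[1][0] = min over k of (A[1][0] + B[0][0] = 6 + 4 = 10, A[1][1] + B[1][0] = -2 + 7 = 5) = 5 (attained at k = 1)
  C[1][1] = min over k of (A[1][0] + B[0][1] = 6 + 2 = 8, A[1][1] + B[1][1] = -2 + 2 = 0) = 0 (attained at k = 1)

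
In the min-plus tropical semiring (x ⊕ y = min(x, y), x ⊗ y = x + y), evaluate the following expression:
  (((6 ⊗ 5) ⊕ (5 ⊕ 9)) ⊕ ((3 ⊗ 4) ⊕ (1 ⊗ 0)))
(((6 ⊗ 5) ⊕ (5 ⊕ 9)) ⊕ ((3 ⊗ 4) ⊕ (1 ⊗ 0))) = 1

Expand innermost to outermost. Recall ⊕ takes the minimum of its arguments and ⊗ takes their sum. Working out the expression (((6 ⊗ 5) ⊕ (5 ⊕ 9)) ⊕ ((3 ⊗ 4) ⊕ (1 ⊗ 0))) gives 1.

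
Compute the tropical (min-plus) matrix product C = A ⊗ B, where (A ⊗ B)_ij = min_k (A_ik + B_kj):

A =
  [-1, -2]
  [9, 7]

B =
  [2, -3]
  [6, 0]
A ⊗ B =
  [1, -4]
  [11, 6]

Apply the min-plus product entry-by-entry:
  C[0][0] = min over k of (A[0][0] + B[0][0] = -1 + 2 = 1, A[0][1] + B[1][0] = -2 + 6 = 4) = 1 (attained at k = 0)
  C[0][1] = min over k of (A[0][0] + B[0][1] = -1 + -3 = -4, A[0][1] + B[1][1] = -2 + 0 = -2) = -4 (attained at k = 0)
  C[1][0] = min over k of (A[1][0] + B[0][0] = 9 + 2 = 11, A[1][1] + B[1][0] = 7 + 6 = 13) = 11 (attained at k = 0)
  C[1][1] = min over k of (A[1][0] + B[0][1] = 9 + -3 = 6, A[1][1] + B[1][1] = 7 + 0 = 7) = 6 (attained at k = 0)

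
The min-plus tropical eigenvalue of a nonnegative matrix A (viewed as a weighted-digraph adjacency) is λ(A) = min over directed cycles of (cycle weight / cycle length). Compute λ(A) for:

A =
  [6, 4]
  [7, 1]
λ(A) = 1

Enumerate directed cycles and compute their means (weight / length). Sample:
  cycle 0 → 0: weight = 6, length = 1, mean = 6/1 ≈ 6.000
  cycle 1 → 1: weight = 1, length = 1, mean = 1/1 ≈ 1.000
  cycle 0 → 1 → 0: weight = 11, length = 2, mean = 11/2 ≈ 5.500
  cycle 1 → 0 → 1: weight = 11, length = 2, mean = 11/2 ≈ 5.500
Minimum mean = 1.000, attained e.g. along the cycle 1 → 1 with weight 1 and length 1. So λ(A) = 1/1 = 1.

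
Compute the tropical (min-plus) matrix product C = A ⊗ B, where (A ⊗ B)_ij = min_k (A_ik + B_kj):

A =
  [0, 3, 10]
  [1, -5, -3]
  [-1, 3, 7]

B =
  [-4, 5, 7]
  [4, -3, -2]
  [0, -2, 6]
A ⊗ B =
  [-4, 0, 1]
  [-3, -8, -7]
  [-5, 0, 1]

Apply the min-plus product entry-by-entry:
  C[0][0] = min over k of (A[0][0] + B[0][0] = 0 + -4 = -4, A[0][1] + B[1][0] = 3 + 4 = 7, A[0][2] + B[2][0] = 10 + 0 = 10) = -4 (attained at k = 0)
  C[0][1] = min over k of (A[0][0] + B[0][1] = 0 + 5 = 5, A[0][1] + B[1][1] = 3 + -3 = 0, A[0][2] + B[2][1] = 10 + -2 = 8) = 0 (attained at k = 1)
  C[0][2] = min over k of (A[0][0] + B[0][2] = 0 + 7 = 7, A[0][1] + B[1][2] = 3 + -2 = 1, A[0][2] + B[2][2] = 10 + 6 = 16) = 1 (attained at k = 1)
  C[1][0] = min over k of (A[1][0] + B[0][0] = 1 + -4 = -3, A[1][1] + B[1][0] = -5 + 4 = -1, A[1][2] + B[2][0] = -3 + 0 = -3) = -3 (attained at k = 0)
  C[1][1] = min over k of (A[1][0] + B[0][1] = 1 + 5 = 6, A[1][1] + B[1][1] = -5 + -3 = -8, A[1][2] + B[2][1] = -3 + -2 = -5) = -8 (attained at k = 1)
  C[1][2] = min over k of (A[1][0] + B[0][2] = 1 + 7 = 8, A[1][1] + B[1][2] = -5 + -2 = -7, A[1][2] + B[2][2] = -3 + 6 = 3) = -7 (attained at k = 1)
  C[2][0] = min over k of (A[2][0] + B[0][0] = -1 + -4 = -5, A[2][1] + B[1][0] = 3 + 4 = 7, A[2][2] + B[2][0] = 7 + 0 = 7) = -5 (attained at k = 0)
  C[2][1] = min over k of (A[2][0] + B[0][1] = -1 + 5 = 4, A[2][1] + B[1][1] = 3 + -3 = 0, A[2][2] + B[2][1] = 7 + -2 = 5) = 0 (attained at k = 1)
  C[2][2] = min over k of (A[2][0] + B[0][2] = -1 + 7 = 6, A[2][1] + B[1][2] = 3 + -2 = 1, A[2][2] + B[2][2] = 7 + 6 = 13) = 1 (attained at k = 1)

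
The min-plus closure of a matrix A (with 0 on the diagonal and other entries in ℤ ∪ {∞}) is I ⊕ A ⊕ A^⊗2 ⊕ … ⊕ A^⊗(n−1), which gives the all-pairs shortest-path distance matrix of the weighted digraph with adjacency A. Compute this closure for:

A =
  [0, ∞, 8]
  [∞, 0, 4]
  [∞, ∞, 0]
Closure =
  [0, ∞, 8]
  [∞, 0, 4]
  [∞, ∞, 0]

This is the Floyd-Warshall all-pairs shortest-path computation. For each intermediate vertex k = 0, 1, …, 2, update dist[i][j] ← min(dist[i][j], dist[i][k] + dist[k][j]). The final matrix gives, for each (i, j), the minimum total weight of any directed path from i to j (possibly empty when i = j).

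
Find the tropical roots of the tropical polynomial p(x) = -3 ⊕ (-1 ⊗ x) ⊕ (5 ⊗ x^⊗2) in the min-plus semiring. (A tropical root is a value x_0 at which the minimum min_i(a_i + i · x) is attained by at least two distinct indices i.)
Roots: {-6, -2}

Each tropical root is a break point of the lower envelope of the lines y = a_i + i · x (there are 3 lines, with slopes 0, 1, ..., 2). Only the lines that attain the minimum somewhere contribute to roots; other lines are dominated. Here the surviving (envelope) indices are i = 2, i = 1, i = 0.
Intersections between consecutive envelope lines give the roots: for adjacent envelope indices i < j the intersection is x = (a_i − a_j) / (j − i). Reading off the sorted break points: {-6, -2}.
Verification: at each break x_0, at least two indices attain the minimum of min_i(a_i + i · x_0).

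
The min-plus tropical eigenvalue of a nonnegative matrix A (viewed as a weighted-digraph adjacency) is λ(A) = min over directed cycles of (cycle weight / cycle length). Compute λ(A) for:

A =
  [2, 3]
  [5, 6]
λ(A) = 2

Enumerate directed cycles and compute their means (weight / length). Sample:
  cycle 0 → 0: weight = 2, length = 1, mean = 2/1 ≈ 2.000
  cycle 1 → 1: weight = 6, length = 1, mean = 6/1 ≈ 6.000
  cycle 0 → 1 → 0: weight = 8, length = 2, mean = 8/2 ≈ 4.000
  cycle 1 → 0 → 1: weight = 8, length = 2, mean = 8/2 ≈ 4.000
Minimum mean = 2.000, attained e.g. along the cycle 0 → 0 with weight 2 and length 1. So λ(A) = 2/1 = 2.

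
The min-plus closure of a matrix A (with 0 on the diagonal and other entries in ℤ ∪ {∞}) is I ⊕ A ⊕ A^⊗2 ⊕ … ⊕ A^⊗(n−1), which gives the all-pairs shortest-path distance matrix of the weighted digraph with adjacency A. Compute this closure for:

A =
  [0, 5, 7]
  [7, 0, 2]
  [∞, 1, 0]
Closure =
  [0, 5, 7]
  [7, 0, 2]
  [8, 1, 0]

This is the Floyd-Warshall all-pairs shortest-path computation. For each intermediate vertex k = 0, 1, …, 2, update dist[i][j] ← min(dist[i][j], dist[i][k] + dist[k][j]). The final matrix gives, for each (i, j), the minimum total weight of any directed path from i to j (possibly empty when i = j).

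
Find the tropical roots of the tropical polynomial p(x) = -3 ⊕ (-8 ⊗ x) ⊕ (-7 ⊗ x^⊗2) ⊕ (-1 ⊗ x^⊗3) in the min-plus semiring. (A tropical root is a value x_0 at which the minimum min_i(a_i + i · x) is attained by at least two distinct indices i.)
Roots: {-6, -1, 5}

Each tropical root is a break point of the lower envelope of the lines y = a_i + i · x (there are 4 lines, with slopes 0, 1, ..., 3). Only the lines that attain the minimum somewhere contribute to roots; other lines are dominated. Here the surviving (envelope) indices are i = 3, i = 2, i = 1, i = 0.
Intersections between consecutive envelope lines give the roots: for adjacent envelope indices i < j the intersection is x = (a_i − a_j) / (j − i). Reading off the sorted break points: {-6, -1, 5}.
Verification: at each break x_0, at least two indices attain the minimum of min_i(a_i + i · x_0).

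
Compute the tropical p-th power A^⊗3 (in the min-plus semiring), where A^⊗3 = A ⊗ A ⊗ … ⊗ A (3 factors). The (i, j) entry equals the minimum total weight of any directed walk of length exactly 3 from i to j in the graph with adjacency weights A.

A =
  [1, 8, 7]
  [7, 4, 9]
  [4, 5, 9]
A^⊗3 =
  [3, 10, 9]
  [9, 12, 15]
  [6, 13, 12]

Each entry (A^⊗3)_ij equals the minimum over all length-3 walks i = v_0 → v_1 → … → v_3 = j of Σ_t A[v_t][v_{t+1}]. For example, for (i, j) = (0, 2) we minimise over 9 possible intermediate vertex sequences; the minimum is 9, attained along the walk 0 → 0 → 0 → 2.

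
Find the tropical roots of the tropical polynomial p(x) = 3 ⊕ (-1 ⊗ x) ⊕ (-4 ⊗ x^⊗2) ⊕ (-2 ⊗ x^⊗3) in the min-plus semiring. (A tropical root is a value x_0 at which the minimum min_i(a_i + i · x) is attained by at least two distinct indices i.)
Roots: {-2, 3, 4}

Each tropical root is a break point of the lower envelope of the lines y = a_i + i · x (there are 4 lines, with slopes 0, 1, ..., 3). Only the lines that attain the minimum somewhere contribute to roots; other lines are dominated. Here the surviving (envelope) indices are i = 3, i = 2, i = 1, i = 0.
Intersections between consecutive envelope lines give the roots: for adjacent envelope indices i < j the intersection is x = (a_i − a_j) / (j − i). Reading off the sorted break points: {-2, 3, 4}.
Verification: at each break x_0, at least two indices attain the minimum of min_i(a_i + i · x_0).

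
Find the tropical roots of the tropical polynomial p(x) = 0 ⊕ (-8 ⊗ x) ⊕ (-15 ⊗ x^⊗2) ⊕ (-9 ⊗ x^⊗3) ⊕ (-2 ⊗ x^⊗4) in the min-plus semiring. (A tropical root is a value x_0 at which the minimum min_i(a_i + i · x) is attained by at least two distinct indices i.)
Roots: {-7, -6, 7, 8}

Each tropical root is a break point of the lower envelope of the lines y = a_i + i · x (there are 5 lines, with slopes 0, 1, ..., 4). Only the lines that attain the minimum somewhere contribute to roots; other lines are dominated. Here the surviving (envelope) indices are i = 4, i = 3, i = 2, i = 1, i = 0.
Intersections between consecutive envelope lines give the roots: for adjacent envelope indices i < j the intersection is x = (a_i − a_j) / (j − i). Reading off the sorted break points: {-7, -6, 7, 8}.
Verification: at each break x_0, at least two indices attain the minimum of min_i(a_i + i · x_0).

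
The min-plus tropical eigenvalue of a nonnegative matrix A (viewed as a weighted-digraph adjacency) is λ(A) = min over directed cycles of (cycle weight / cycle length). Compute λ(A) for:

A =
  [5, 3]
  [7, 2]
λ(A) = 2

Enumerate directed cycles and compute their means (weight / length). Sample:
  cycle 0 → 0: weight = 5, length = 1, mean = 5/1 ≈ 5.000
  cycle 1 → 1: weight = 2, length = 1, mean = 2/1 ≈ 2.000
  cycle 0 → 1 → 0: weight = 10, length = 2, mean = 10/2 ≈ 5.000
  cycle 1 → 0 → 1: weight = 10, length = 2, mean = 10/2 ≈ 5.000
Minimum mean = 2.000, attained e.g. along the cycle 1 → 1 with weight 2 and length 1. So λ(A) = 2/1 = 2.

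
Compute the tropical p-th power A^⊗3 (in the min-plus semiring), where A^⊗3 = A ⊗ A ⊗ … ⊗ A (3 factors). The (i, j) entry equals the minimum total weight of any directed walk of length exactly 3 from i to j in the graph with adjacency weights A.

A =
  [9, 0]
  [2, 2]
A^⊗3 =
  [4, 2]
  [4, 4]

Each entry (A^⊗3)_ij equals the minimum over all length-3 walks i = v_0 → v_1 → … → v_3 = j of Σ_t A[v_t][v_{t+1}]. For example, for (i, j) = (0, 1) we minimise over 4 possible intermediate vertex sequences; the minimum is 2, attained along the walk 0 → 1 → 0 → 1.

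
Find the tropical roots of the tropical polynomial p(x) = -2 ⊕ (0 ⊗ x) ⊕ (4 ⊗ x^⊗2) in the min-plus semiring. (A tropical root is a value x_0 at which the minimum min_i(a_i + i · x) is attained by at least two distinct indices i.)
Roots: {-4, -2}

Each tropical root is a break point of the lower envelope of the lines y = a_i + i · x (there are 3 lines, with slopes 0, 1, ..., 2). Only the lines that attain the minimum somewhere contribute to roots; other lines are dominated. Here the surviving (envelope) indices are i = 2, i = 1, i = 0.
Intersections between consecutive envelope lines give the roots: for adjacent envelope indices i < j the intersection is x = (a_i − a_j) / (j − i). Reading off the sorted break points: {-4, -2}.
Verification: at each break x_0, at least two indices attain the minimum of min_i(a_i + i · x_0).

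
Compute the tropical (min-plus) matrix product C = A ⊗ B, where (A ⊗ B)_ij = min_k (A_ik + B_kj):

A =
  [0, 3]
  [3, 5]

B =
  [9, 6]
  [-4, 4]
A ⊗ B =
  [-1, 6]
  [1, 9]

Apply the min-plus product entry-by-entry:
  C[0][0] = min over k of (A[0][0] + B[0][0] = 0 + 9 = 9, A[0][1] + B[1][0] = 3 + -4 = -1) = -1 (attained at k = 1)
  C[0][1] = min over k of (A[0][0] + B[0][1] = 0 + 6 = 6, A[0][1] + B[1][1] = 3 + 4 = 7) = 6 (attained at k = 0)
  C[1][0] = min over k of (A[1][0] + B[0][0] = 3 + 9 = 12, A[1][1] + B[1][0] = 5 + -4 = 1) = 1 (attained at k = 1)
  C[1][1] = min over k of (A[1][0] + B[0][1] = 3 + 6 = 9, A[1][1] + B[1][1] = 5 + 4 = 9) = 9 (attained at k = 0)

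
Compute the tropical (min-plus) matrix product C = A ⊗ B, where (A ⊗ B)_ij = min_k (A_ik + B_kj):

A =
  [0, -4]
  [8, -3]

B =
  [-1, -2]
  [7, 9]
A ⊗ B =
  [-1, -2]
  [4, 6]

Apply the min-plus product entry-by-entry:
  C[0][0] = min over k of (A[0][0] + B[0][0] = 0 + -1 = -1, A[0][1] + B[1][0] = -4 + 7 = 3) = -1 (attained at k = 0)
  C[0][1] = min over k of (A[0][0] + B[0][1] = 0 + -2 = -2, A[0][1] + B[1][1] = -4 + 9 = 5) = -2 (attained at k = 0)
  C[1][0] = min over k of (A[1][0] + B[0][0] = 8 + -1 = 7, A[1][1] + B[1][0] = -3 + 7 = 4) = 4 (attained at k = 1)
  C[1][1] = min over k of (A[1][0] + B[0][1] = 8 + -2 = 6, A[1][1] + B[1][1] = -3 + 9 = 6) = 6 (attained at k = 0)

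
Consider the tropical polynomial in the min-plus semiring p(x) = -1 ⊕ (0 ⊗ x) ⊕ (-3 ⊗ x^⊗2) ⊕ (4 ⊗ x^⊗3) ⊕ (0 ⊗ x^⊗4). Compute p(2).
p(2) = -1

A tropical monomial a ⊗ x^⊗i evaluates to a + i · x. Evaluating each term at x = 2:
  Term 0 contributes -1 + 0 · 2 = -1
  Term 1 contributes 0 + 1 · 2 = 2
  Term 2 contributes -3 + 2 · 2 = 1
  Term 3 contributes 4 + 3 · 2 = 10
  Term 4 contributes 0 + 4 · 2 = 8
p(2) = ⊕ of these = min[-1, 2, 1, 10, 8] = -1.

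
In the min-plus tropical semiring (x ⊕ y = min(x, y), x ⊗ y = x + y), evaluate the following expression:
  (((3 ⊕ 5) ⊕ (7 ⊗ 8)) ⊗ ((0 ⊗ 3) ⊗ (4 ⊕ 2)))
(((3 ⊕ 5) ⊕ (7 ⊗ 8)) ⊗ ((0 ⊗ 3) ⊗ (4 ⊕ 2))) = 8

Expand innermost to outermost. Recall ⊕ takes the minimum of its arguments and ⊗ takes their sum. Working out the expression (((3 ⊕ 5) ⊕ (7 ⊗ 8)) ⊗ ((0 ⊗ 3) ⊗ (4 ⊕ 2))) gives 8.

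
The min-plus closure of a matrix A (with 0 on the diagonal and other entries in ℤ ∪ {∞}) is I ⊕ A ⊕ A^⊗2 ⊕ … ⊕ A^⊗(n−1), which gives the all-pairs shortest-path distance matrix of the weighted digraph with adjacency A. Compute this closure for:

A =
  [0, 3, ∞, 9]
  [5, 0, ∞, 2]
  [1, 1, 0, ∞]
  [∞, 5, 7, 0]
Closure =
  [0, 3, 12, 5]
  [5, 0, 9, 2]
  [1, 1, 0, 3]
  [8, 5, 7, 0]

This is the Floyd-Warshall all-pairs shortest-path computation. For each intermediate vertex k = 0, 1, …, 3, update dist[i][j] ← min(dist[i][j], dist[i][k] + dist[k][j]). The final matrix gives, for each (i, j), the minimum total weight of any directed path from i to j (possibly empty when i = j).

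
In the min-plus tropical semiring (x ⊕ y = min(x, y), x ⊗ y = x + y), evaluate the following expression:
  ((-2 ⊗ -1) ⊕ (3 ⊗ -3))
((-2 ⊗ -1) ⊕ (3 ⊗ -3)) = -3

Expand innermost to outermost. Recall ⊕ takes the minimum of its arguments and ⊗ takes their sum. Working out the expression ((-2 ⊗ -1) ⊕ (3 ⊗ -3)) gives -3.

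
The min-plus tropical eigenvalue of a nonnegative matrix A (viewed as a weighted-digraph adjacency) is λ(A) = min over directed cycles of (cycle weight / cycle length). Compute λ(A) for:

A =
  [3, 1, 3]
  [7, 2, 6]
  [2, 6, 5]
λ(A) = 2

Enumerate directed cycles and compute their means (weight / length). Sample:
  cycle 0 → 0: weight = 3, length = 1, mean = 3/1 ≈ 3.000
  cycle 1 → 1: weight = 2, length = 1, mean = 2/1 ≈ 2.000
  cycle 2 → 2: weight = 5, length = 1, mean = 5/1 ≈ 5.000
  cycle 0 → 1 → 0: weight = 8, length = 2, mean = 8/2 ≈ 4.000
  cycle 0 → 2 → 0: weight = 5, length = 2, mean = 5/2 ≈ 2.500
  cycle 1 → 0 → 1: weight = 8, length = 2, mean = 8/2 ≈ 4.000
Minimum mean = 2.000, attained e.g. along the cycle 1 → 1 with weight 2 and length 1. So λ(A) = 2/1 = 2.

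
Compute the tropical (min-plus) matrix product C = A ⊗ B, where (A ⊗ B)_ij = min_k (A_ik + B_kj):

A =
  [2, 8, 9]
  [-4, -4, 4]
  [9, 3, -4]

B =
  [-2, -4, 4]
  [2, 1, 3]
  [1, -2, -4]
A ⊗ B =
  [0, -2, 5]
  [-6, -8, -1]
  [-3, -6, -8]

Apply the min-plus product entry-by-entry:
  C[0][0] = min over k of (A[0][0] + B[0][0] = 2 + -2 = 0, A[0][1] + B[1][0] = 8 + 2 = 10, A[0][2] + B[2][0] = 9 + 1 = 10) = 0 (attained at k = 0)
  C[0][1] = min over k of (A[0][0] + B[0][1] = 2 + -4 = -2, A[0][1] + B[1][1] = 8 + 1 = 9, A[0][2] + B[2][1] = 9 + -2 = 7) = -2 (attained at k = 0)
  C[0][2] = min over k of (A[0][0] + B[0][2] = 2 + 4 = 6, A[0][1] + B[1][2] = 8 + 3 = 11, A[0][2] + B[2][2] = 9 + -4 = 5) = 5 (attained at k = 2)
  C[1][0] = min over k of (A[1][0] + B[0][0] = -4 + -2 = -6, A[1][1] + B[1][0] = -4 + 2 = -2, A[1][2] + B[2][0] = 4 + 1 = 5) = -6 (attained at k = 0)
  C[1][1] = min over k of (A[1][0] + B[0][1] = -4 + -4 = -8, A[1][1] + B[1][1] = -4 + 1 = -3, A[1][2] + B[2][1] = 4 + -2 = 2) = -8 (attained at k = 0)
  C[1][2] = min over k of (A[1][0] + B[0][2] = -4 + 4 = 0, A[1][1] + B[1][2] = -4 + 3 = -1, A[1][2] + B[2][2] = 4 + -4 = 0) = -1 (attained at k = 1)
  C[2][0] = min over k of (A[2][0] + B[0][0] = 9 + -2 = 7, A[2][1] + B[1][0] = 3 + 2 = 5, A[2][2] + B[2][0] = -4 + 1 = -3) = -3 (attained at k = 2)
  C[2][1] = min over k of (A[2][0] + B[0][1] = 9 + -4 = 5, A[2][1] + B[1][1] = 3 + 1 = 4, A[2][2] + B[2][1] = -4 + -2 = -6) = -6 (attained at k = 2)
  C[2][2] = min over k of (A[2][0] + B[0][2] = 9 + 4 = 13, A[2][1] + B[1][2] = 3 + 3 = 6, A[2][2] + B[2][2] = -4 + -4 = -8) = -8 (attained at k = 2)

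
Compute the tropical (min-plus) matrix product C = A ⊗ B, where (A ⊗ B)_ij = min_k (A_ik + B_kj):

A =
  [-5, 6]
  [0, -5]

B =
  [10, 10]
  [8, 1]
A ⊗ B =
  [5, 5]
  [3, -4]

Apply the min-plus product entry-by-entry:
  C[0][0] = min over k of (A[0][0] + B[0][0] = -5 + 10 = 5, A[0][1] + B[1][0] = 6 + 8 = 14) = 5 (attained at k = 0)
  C[0][1] = min over k of (A[0][0] + B[0][1] = -5 + 10 = 5, A[0][1] + B[1][1] = 6 + 1 = 7) = 5 (attained at k = 0)
  C[1][0] = min over k of (A[1][0] + B[0][0] = 0 + 10 = 10, A[1][1] + B[1][0] = -5 + 8 = 3) = 3 (attained at k = 1)
  C[1][1] = min over k of (A[1][0] + B[0][1] = 0 + 10 = 10, A[1][1] + B[1][1] = -5 + 1 = -4) = -4 (attained at k = 1)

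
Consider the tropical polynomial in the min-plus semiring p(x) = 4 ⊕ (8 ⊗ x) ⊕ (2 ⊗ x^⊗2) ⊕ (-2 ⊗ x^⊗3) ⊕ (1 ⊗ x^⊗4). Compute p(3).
p(3) = 4

A tropical monomial a ⊗ x^⊗i evaluates to a + i · x. Evaluating each term at x = 3:
  Term 0 contributes 4 + 0 · 3 = 4
  Term 1 contributes 8 + 1 · 3 = 11
  Term 2 contributes 2 + 2 · 3 = 8
  Term 3 contributes -2 + 3 · 3 = 7
  Term 4 contributes 1 + 4 · 3 = 13
p(3) = ⊕ of these = min[4, 11, 8, 7, 13] = 4.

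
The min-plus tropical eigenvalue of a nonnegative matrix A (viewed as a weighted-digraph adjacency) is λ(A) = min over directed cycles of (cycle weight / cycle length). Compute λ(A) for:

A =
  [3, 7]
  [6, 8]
λ(A) = 3

Enumerate directed cycles and compute their means (weight / length). Sample:
  cycle 0 → 0: weight = 3, length = 1, mean = 3/1 ≈ 3.000
  cycle 1 → 1: weight = 8, length = 1, mean = 8/1 ≈ 8.000
  cycle 0 → 1 → 0: weight = 13, length = 2, mean = 13/2 ≈ 6.500
  cycle 1 → 0 → 1: weight = 13, length = 2, mean = 13/2 ≈ 6.500
Minimum mean = 3.000, attained e.g. along the cycle 0 → 0 with weight 3 and length 1. So λ(A) = 3/1 = 3.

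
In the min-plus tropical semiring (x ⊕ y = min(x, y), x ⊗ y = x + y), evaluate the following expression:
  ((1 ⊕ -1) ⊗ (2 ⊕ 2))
((1 ⊕ -1) ⊗ (2 ⊕ 2)) = 1

Expand innermost to outermost. Recall ⊕ takes the minimum of its arguments and ⊗ takes their sum. Working out the expression ((1 ⊕ -1) ⊗ (2 ⊕ 2)) gives 1.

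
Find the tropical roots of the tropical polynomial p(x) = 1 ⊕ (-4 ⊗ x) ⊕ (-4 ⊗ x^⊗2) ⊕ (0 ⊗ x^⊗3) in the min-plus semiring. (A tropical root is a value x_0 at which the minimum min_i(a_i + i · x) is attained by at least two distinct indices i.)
Roots: {-4, 0, 5}

Each tropical root is a break point of the lower envelope of the lines y = a_i + i · x (there are 4 lines, with slopes 0, 1, ..., 3). Only the lines that attain the minimum somewhere contribute to roots; other lines are dominated. Here the surviving (envelope) indices are i = 3, i = 2, i = 1, i = 0.
Intersections between consecutive envelope lines give the roots: for adjacent envelope indices i < j the intersection is x = (a_i − a_j) / (j − i). Reading off the sorted break points: {-4, 0, 5}.
Verification: at each break x_0, at least two indices attain the minimum of min_i(a_i + i · x_0).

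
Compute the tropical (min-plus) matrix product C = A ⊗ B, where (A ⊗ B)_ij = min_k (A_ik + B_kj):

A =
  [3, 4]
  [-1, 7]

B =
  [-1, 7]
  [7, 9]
A ⊗ B =
  [2, 10]
  [-2, 6]

Apply the min-plus product entry-by-entry:
  C[0][0] = min over k of (A[0][0] + B[0][0] = 3 + -1 = 2, A[0][1] + B[1][0] = 4 + 7 = 11) = 2 (attained at k = 0)
  C[0][1] = min over k of (A[0][0] + B[0][1] = 3 + 7 = 10, A[0][1] + B[1][1] = 4 + 9 = 13) = 10 (attained at k = 0)
  C[1][0] = min over k of (A[1][0] + B[0][0] = -1 + -1 = -2, A[1][1] + B[1][0] = 7 + 7 = 14) = -2 (attained at k = 0)
  C[1][1] = min over k of (A[1][0] + B[0][1] = -1 + 7 = 6, A[1][1] + B[1][1] = 7 + 9 = 16) = 6 (attained at k = 0)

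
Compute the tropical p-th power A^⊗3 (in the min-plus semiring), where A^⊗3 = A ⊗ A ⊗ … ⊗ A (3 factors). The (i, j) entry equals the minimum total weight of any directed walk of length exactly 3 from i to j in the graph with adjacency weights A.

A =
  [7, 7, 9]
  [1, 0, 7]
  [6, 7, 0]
A^⊗3 =
  [8, 7, 9]
  [1, 0, 7]
  [6, 7, 0]

Each entry (A^⊗3)_ij equals the minimum over all length-3 walks i = v_0 → v_1 → … → v_3 = j of Σ_t A[v_t][v_{t+1}]. For example, for (i, j) = (0, 2) we minimise over 9 possible intermediate vertex sequences; the minimum is 9, attained along the walk 0 → 2 → 2 → 2.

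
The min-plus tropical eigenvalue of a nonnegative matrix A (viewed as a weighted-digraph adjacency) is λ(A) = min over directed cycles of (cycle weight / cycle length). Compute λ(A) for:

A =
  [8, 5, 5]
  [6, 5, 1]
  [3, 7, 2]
λ(A) = 2

Enumerate directed cycles and compute their means (weight / length). Sample:
  cycle 0 → 0: weight = 8, length = 1, mean = 8/1 ≈ 8.000
  cycle 1 → 1: weight = 5, length = 1, mean = 5/1 ≈ 5.000
  cycle 2 → 2: weight = 2, length = 1, mean = 2/1 ≈ 2.000
  cycle 0 → 1 → 0: weight = 11, length = 2, mean = 11/2 ≈ 5.500
  cycle 0 → 2 → 0: weight = 8, length = 2, mean = 8/2 ≈ 4.000
  cycle 1 → 0 → 1: weight = 11, length = 2, mean = 11/2 ≈ 5.500
Minimum mean = 2.000, attained e.g. along the cycle 2 → 2 with weight 2 and length 1. So λ(A) = 2/1 = 2.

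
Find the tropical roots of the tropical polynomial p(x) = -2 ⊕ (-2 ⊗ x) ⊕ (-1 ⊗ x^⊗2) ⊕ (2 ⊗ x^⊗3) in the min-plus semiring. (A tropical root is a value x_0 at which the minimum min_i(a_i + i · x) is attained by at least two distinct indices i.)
Roots: {-3, -1, 0}

Each tropical root is a break point of the lower envelope of the lines y = a_i + i · x (there are 4 lines, with slopes 0, 1, ..., 3). Only the lines that attain the minimum somewhere contribute to roots; other lines are dominated. Here the surviving (envelope) indices are i = 3, i = 2, i = 1, i = 0.
Intersections between consecutive envelope lines give the roots: for adjacent envelope indices i < j the intersection is x = (a_i − a_j) / (j − i). Reading off the sorted break points: {-3, -1, 0}.
Verification: at each break x_0, at least two indices attain the minimum of min_i(a_i + i · x_0).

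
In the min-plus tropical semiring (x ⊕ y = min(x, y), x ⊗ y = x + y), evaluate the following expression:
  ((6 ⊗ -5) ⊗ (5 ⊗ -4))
((6 ⊗ -5) ⊗ (5 ⊗ -4)) = 2

Expand innermost to outermost. Recall ⊕ takes the minimum of its arguments and ⊗ takes their sum. Working out the expression ((6 ⊗ -5) ⊗ (5 ⊗ -4)) gives 2.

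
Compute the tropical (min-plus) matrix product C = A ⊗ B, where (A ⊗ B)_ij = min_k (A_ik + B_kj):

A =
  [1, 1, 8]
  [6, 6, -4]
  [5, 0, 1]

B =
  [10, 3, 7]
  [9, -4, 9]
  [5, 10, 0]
A ⊗ B =
  [10, -3, 8]
  [1, 2, -4]
  [6, -4, 1]

Apply the min-plus product entry-by-entry:
  C[0][0] = min over k of (A[0][0] + B[0][0] = 1 + 10 = 11, A[0][1] + B[1][0] = 1 + 9 = 10, A[0][2] + B[2][0] = 8 + 5 = 13) = 10 (attained at k = 1)
  C[0][1] = min over k of (A[0][0] + B[0][1] = 1 + 3 = 4, A[0][1] + B[1][1] = 1 + -4 = -3, A[0][2] + B[2][1] = 8 + 10 = 18) = -3 (attained at k = 1)
  C[0][2] = min over k of (A[0][0] + B[0][2] = 1 + 7 = 8, A[0][1] + B[1][2] = 1 + 9 = 10, A[0][2] + B[2][2] = 8 + 0 = 8) = 8 (attained at k = 0)
  C[1][0] = min over k of (A[1][0] + B[0][0] = 6 + 10 = 16, A[1][1] + B[1][0] = 6 + 9 = 15, A[1][2] + B[2][0] = -4 + 5 = 1) = 1 (attained at k = 2)
  C[1][1] = min over k of (A[1][0] + B[0][1] = 6 + 3 = 9, A[1][1] + B[1][1] = 6 + -4 = 2, A[1][2] + B[2][1] = -4 + 10 = 6) = 2 (attained at k = 1)
  C[1][2] = min over k of (A[1][0] + B[0][2] = 6 + 7 = 13, A[1][1] + B[1][2] = 6 + 9 = 15, A[1][2] + B[2][2] = -4 + 0 = -4) = -4 (attained at k = 2)
  C[2][0] = min over k of (A[2][0] + B[0][0] = 5 + 10 = 15, A[2][1] + B[1][0] = 0 + 9 = 9, A[2][2] + B[2][0] = 1 + 5 = 6) = 6 (attained at k = 2)
  C[2][1] = min over k of (A[2][0] + B[0][1] = 5 + 3 = 8, A[2][1] + B[1][1] = 0 + -4 = -4, A[2][2] + B[2][1] = 1 + 10 = 11) = -4 (attained at k = 1)
  C[2][2] = min over k of (A[2][0] + B[0][2] = 5 + 7 = 12, A[2][1] + B[1][2] = 0 + 9 = 9, A[2][2] + B[2][2] = 1 + 0 = 1) = 1 (attained at k = 2)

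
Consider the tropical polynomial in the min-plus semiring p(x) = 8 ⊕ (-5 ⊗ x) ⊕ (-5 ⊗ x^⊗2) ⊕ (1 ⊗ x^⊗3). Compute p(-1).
p(-1) = -7

A tropical monomial a ⊗ x^⊗i evaluates to a + i · x. Evaluating each term at x = -1:
  Term 0 contributes 8 + 0 · -1 = 8
  Term 1 contributes -5 + 1 · -1 = -6
  Term 2 contributes -5 + 2 · -1 = -7
  Term 3 contributes 1 + 3 · -1 = -2
p(-1) = ⊕ of these = min[8, -6, -7, -2] = -7.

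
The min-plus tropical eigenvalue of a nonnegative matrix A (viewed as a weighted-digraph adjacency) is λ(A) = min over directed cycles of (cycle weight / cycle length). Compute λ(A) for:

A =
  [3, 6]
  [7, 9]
λ(A) = 3

Enumerate directed cycles and compute their means (weight / length). Sample:
  cycle 0 → 0: weight = 3, length = 1, mean = 3/1 ≈ 3.000
  cycle 1 → 1: weight = 9, length = 1, mean = 9/1 ≈ 9.000
  cycle 0 → 1 → 0: weight = 13, length = 2, mean = 13/2 ≈ 6.500
  cycle 1 → 0 → 1: weight = 13, length = 2, mean = 13/2 ≈ 6.500
Minimum mean = 3.000, attained e.g. along the cycle 0 → 0 with weight 3 and length 1. So λ(A) = 3/1 = 3.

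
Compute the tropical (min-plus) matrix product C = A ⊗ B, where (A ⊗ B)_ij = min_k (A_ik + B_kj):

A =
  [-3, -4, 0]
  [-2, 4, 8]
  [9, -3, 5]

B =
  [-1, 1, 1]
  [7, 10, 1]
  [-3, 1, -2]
A ⊗ B =
  [-4, -2, -3]
  [-3, -1, -1]
  [2, 6, -2]

Apply the min-plus product entry-by-entry:
  C[0][0] = min over k of (A[0][0] + B[0][0] = -3 + -1 = -4, A[0][1] + B[1][0] = -4 + 7 = 3, A[0][2] + B[2][0] = 0 + -3 = -3) = -4 (attained at k = 0)
  C[0][1] = min over k of (A[0][0] + B[0][1] = -3 + 1 = -2, A[0][1] + B[1][1] = -4 + 10 = 6, A[0][2] + B[2][1] = 0 + 1 = 1) = -2 (attained at k = 0)
  C[0][2] = min over k of (A[0][0] + B[0][2] = -3 + 1 = -2, A[0][1] + B[1][2] = -4 + 1 = -3, A[0][2] + B[2][2] = 0 + -2 = -2) = -3 (attained at k = 1)
  C[1][0] = min over k of (A[1][0] + B[0][0] = -2 + -1 = -3, A[1][1] + B[1][0] = 4 + 7 = 11, A[1][2] + B[2][0] = 8 + -3 = 5) = -3 (attained at k = 0)
  C[1][1] = min over k of (A[1][0] + B[0][1] = -2 + 1 = -1, A[1][1] + B[1][1] = 4 + 10 = 14, A[1][2] + B[2][1] = 8 + 1 = 9) = -1 (attained at k = 0)
  C[1][2] = min over k of (A[1][0] + B[0][2] = -2 + 1 = -1, A[1][1] + B[1][2] = 4 + 1 = 5, A[1][2] + B[2][2] = 8 + -2 = 6) = -1 (attained at k = 0)
  C[2][0] = min over k of (A[2][0] + B[0][0] = 9 + -1 = 8, A[2][1] + B[1][0] = -3 + 7 = 4, A[2][2] + B[2][0] = 5 + -3 = 2) = 2 (attained at k = 2)
  C[2][1] = min over k of (A[2][0] + B[0][1] = 9 + 1 = 10, A[2][1] + B[1][1] = -3 + 10 = 7, A[2][2] + B[2][1] = 5 + 1 = 6) = 6 (attained at k = 2)
  C[2][2] = min over k of (A[2][0] + B[0][2] = 9 + 1 = 10, A[2][1] + B[1][2] = -3 + 1 = -2, A[2][2] + B[2][2] = 5 + -2 = 3) = -2 (attained at k = 1)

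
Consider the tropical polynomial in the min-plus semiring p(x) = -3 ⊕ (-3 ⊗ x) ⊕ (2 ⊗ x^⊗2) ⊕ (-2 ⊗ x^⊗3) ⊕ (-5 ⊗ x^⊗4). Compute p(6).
p(6) = -3

A tropical monomial a ⊗ x^⊗i evaluates to a + i · x. Evaluating each term at x = 6:
  Term 0 contributes -3 + 0 · 6 = -3
  Term 1 contributes -3 + 1 · 6 = 3
  Term 2 contributes 2 + 2 · 6 = 14
  Term 3 contributes -2 + 3 · 6 = 16
  Term 4 contributes -5 + 4 · 6 = 19
p(6) = ⊕ of these = min[-3, 3, 14, 16, 19] = -3.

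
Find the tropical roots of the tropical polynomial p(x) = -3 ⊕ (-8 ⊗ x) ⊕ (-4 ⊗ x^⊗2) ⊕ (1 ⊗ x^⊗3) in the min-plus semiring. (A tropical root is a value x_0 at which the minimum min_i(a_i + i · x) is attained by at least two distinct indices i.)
Roots: {-5, -4, 5}

Each tropical root is a break point of the lower envelope of the lines y = a_i + i · x (there are 4 lines, with slopes 0, 1, ..., 3). Only the lines that attain the minimum somewhere contribute to roots; other lines are dominated. Here the surviving (envelope) indices are i = 3, i = 2, i = 1, i = 0.
Intersections between consecutive envelope lines give the roots: for adjacent envelope indices i < j the intersection is x = (a_i − a_j) / (j − i). Reading off the sorted break points: {-5, -4, 5}.
Verification: at each break x_0, at least two indices attain the minimum of min_i(a_i + i · x_0).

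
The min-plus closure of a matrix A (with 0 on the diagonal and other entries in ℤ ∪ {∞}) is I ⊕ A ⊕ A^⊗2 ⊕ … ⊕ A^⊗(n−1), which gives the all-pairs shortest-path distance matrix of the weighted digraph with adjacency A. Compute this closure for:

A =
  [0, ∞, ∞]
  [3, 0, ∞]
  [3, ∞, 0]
Closure =
  [0, ∞, ∞]
  [3, 0, ∞]
  [3, ∞, 0]

This is the Floyd-Warshall all-pairs shortest-path computation. For each intermediate vertex k = 0, 1, …, 2, update dist[i][j] ← min(dist[i][j], dist[i][k] + dist[k][j]). The final matrix gives, for each (i, j), the minimum total weight of any directed path from i to j (possibly empty when i = j).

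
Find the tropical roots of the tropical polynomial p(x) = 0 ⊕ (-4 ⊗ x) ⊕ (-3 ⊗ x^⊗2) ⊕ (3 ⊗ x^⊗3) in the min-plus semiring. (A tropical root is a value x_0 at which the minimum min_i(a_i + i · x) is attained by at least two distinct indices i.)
Roots: {-6, -1, 4}

Each tropical root is a break point of the lower envelope of the lines y = a_i + i · x (there are 4 lines, with slopes 0, 1, ..., 3). Only the lines that attain the minimum somewhere contribute to roots; other lines are dominated. Here the surviving (envelope) indices are i = 3, i = 2, i = 1, i = 0.
Intersections between consecutive envelope lines give the roots: for adjacent envelope indices i < j the intersection is x = (a_i − a_j) / (j − i). Reading off the sorted break points: {-6, -1, 4}.
Verification: at each break x_0, at least two indices attain the minimum of min_i(a_i + i · x_0).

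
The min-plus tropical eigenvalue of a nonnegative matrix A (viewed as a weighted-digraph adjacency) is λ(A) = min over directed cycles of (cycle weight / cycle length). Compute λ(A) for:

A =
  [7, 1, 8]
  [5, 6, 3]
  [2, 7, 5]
λ(A) = 2

Enumerate directed cycles and compute their means (weight / length). Sample:
  cycle 0 → 0: weight = 7, length = 1, mean = 7/1 ≈ 7.000
  cycle 1 → 1: weight = 6, length = 1, mean = 6/1 ≈ 6.000
  cycle 2 → 2: weight = 5, length = 1, mean = 5/1 ≈ 5.000
  cycle 0 → 1 → 0: weight = 6, length = 2, mean = 6/2 ≈ 3.000
  cycle 0 → 2 → 0: weight = 10, length = 2, mean = 10/2 ≈ 5.000
  cycle 1 → 0 → 1: weight = 6, length = 2, mean = 6/2 ≈ 3.000
Minimum mean = 2.000, attained e.g. along the cycle 0 → 1 → 2 → 0 with weight 6 and length 3. So λ(A) = 6/3 = 2.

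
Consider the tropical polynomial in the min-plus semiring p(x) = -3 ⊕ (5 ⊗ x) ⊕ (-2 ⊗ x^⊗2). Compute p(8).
p(8) = -3

A tropical monomial a ⊗ x^⊗i evaluates to a + i · x. Evaluating each term at x = 8:
  Term 0 contributes -3 + 0 · 8 = -3
  Term 1 contributes 5 + 1 · 8 = 13
  Term 2 contributes -2 + 2 · 8 = 14
p(8) = ⊕ of these = min[-3, 13, 14] = -3.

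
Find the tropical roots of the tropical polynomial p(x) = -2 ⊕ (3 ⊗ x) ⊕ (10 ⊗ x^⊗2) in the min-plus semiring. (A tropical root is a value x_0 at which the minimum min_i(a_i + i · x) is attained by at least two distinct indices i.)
Roots: {-7, -5}

Each tropical root is a break point of the lower envelope of the lines y = a_i + i · x (there are 3 lines, with slopes 0, 1, ..., 2). Only the lines that attain the minimum somewhere contribute to roots; other lines are dominated. Here the surviving (envelope) indices are i = 2, i = 1, i = 0.
Intersections between consecutive envelope lines give the roots: for adjacent envelope indices i < j the intersection is x = (a_i − a_j) / (j − i). Reading off the sorted break points: {-7, -5}.
Verification: at each break x_0, at least two indices attain the minimum of min_i(a_i + i · x_0).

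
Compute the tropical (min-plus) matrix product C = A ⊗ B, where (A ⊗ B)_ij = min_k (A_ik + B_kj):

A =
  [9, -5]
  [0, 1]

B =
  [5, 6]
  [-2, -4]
A ⊗ B =
  [-7, -9]
  [-1, -3]

Apply the min-plus product entry-by-entry:
  C[0][0] = min over k of (A[0][0] + B[0][0] = 9 + 5 = 14, A[0][1] + B[1][0] = -5 + -2 = -7) = -7 (attained at k = 1)
  C[0][1] = min over k of (A[0][0] + B[0][1] = 9 + 6 = 15, A[0][1] + B[1][1] = -5 + -4 = -9) = -9 (attained at k = 1)
  C[1][0] = min over k of (A[1][0] + B[0][0] = 0 + 5 = 5, A[1][1] + B[1][0] = 1 + -2 = -1) = -1 (attained at k = 1)
  C[1][1] = min over k of (A[1][0] + B[0][1] = 0 + 6 = 6, A[1][1] + B[1][1] = 1 + -4 = -3) = -3 (attained at k = 1)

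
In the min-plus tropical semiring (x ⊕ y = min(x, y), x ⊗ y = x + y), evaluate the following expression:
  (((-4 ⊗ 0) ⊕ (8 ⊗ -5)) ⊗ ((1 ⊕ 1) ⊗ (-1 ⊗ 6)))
(((-4 ⊗ 0) ⊕ (8 ⊗ -5)) ⊗ ((1 ⊕ 1) ⊗ (-1 ⊗ 6))) = 2

Expand innermost to outermost. Recall ⊕ takes the minimum of its arguments and ⊗ takes their sum. Working out the expression (((-4 ⊗ 0) ⊕ (8 ⊗ -5)) ⊗ ((1 ⊕ 1) ⊗ (-1 ⊗ 6))) gives 2.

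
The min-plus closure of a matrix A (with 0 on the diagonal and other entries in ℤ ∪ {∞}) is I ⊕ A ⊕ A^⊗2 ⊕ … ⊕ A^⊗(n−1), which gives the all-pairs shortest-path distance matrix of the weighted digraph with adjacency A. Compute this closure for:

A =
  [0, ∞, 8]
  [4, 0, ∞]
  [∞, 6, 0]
Closure =
  [0, 14, 8]
  [4, 0, 12]
  [10, 6, 0]

This is the Floyd-Warshall all-pairs shortest-path computation. For each intermediate vertex k = 0, 1, …, 2, update dist[i][j] ← min(dist[i][j], dist[i][k] + dist[k][j]). The final matrix gives, for each (i, j), the minimum total weight of any directed path from i to j (possibly empty when i = j).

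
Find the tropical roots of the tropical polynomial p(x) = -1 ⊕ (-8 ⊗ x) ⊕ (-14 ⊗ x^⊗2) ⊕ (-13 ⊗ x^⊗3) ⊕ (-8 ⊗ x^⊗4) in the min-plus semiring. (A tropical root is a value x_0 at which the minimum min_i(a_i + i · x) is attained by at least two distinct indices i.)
Roots: {-5, -1, 6, 7}

Each tropical root is a break point of the lower envelope of the lines y = a_i + i · x (there are 5 lines, with slopes 0, 1, ..., 4). Only the lines that attain the minimum somewhere contribute to roots; other lines are dominated. Here the surviving (envelope) indices are i = 4, i = 3, i = 2, i = 1, i = 0.
Intersections between consecutive envelope lines give the roots: for adjacent envelope indices i < j the intersection is x = (a_i − a_j) / (j − i). Reading off the sorted break points: {-5, -1, 6, 7}.
Verification: at each break x_0, at least two indices attain the minimum of min_i(a_i + i · x_0).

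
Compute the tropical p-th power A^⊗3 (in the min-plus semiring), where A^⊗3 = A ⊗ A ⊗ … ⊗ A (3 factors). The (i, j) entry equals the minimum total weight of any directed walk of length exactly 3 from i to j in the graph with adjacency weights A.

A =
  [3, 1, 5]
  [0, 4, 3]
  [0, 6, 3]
A^⊗3 =
  [4, 2, 6]
  [1, 4, 4]
  [1, 4, 4]

Each entry (A^⊗3)_ij equals the minimum over all length-3 walks i = v_0 → v_1 → … → v_3 = j of Σ_t A[v_t][v_{t+1}]. For example, for (i, j) = (0, 2) we minimise over 9 possible intermediate vertex sequences; the minimum is 6, attained along the walk 0 → 1 → 0 → 2.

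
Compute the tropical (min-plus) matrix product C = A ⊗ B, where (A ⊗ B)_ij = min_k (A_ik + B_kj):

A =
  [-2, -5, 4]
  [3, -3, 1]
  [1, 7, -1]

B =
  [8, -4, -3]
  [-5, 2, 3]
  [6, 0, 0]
A ⊗ B =
  [-10, -6, -5]
  [-8, -1, 0]
  [2, -3, -2]

Apply the min-plus product entry-by-entry:
  C[0][0] = min over k of (A[0][0] + B[0][0] = -2 + 8 = 6, A[0][1] + B[1][0] = -5 + -5 = -10, A[0][2] + B[2][0] = 4 + 6 = 10) = -10 (attained at k = 1)
  C[0][1] = min over k of (A[0][0] + B[0][1] = -2 + -4 = -6, A[0][1] + B[1][1] = -5 + 2 = -3, A[0][2] + B[2][1] = 4 + 0 = 4) = -6 (attained at k = 0)
  C[0][2] = min over k of (A[0][0] + B[0][2] = -2 + -3 = -5, A[0][1] + B[1][2] = -5 + 3 = -2, A[0][2] + B[2][2] = 4 + 0 = 4) = -5 (attained at k = 0)
  C[1][0] = min over k of (A[1][0] + B[0][0] = 3 + 8 = 11, A[1][1] + B[1][0] = -3 + -5 = -8, A[1][2] + B[2][0] = 1 + 6 = 7) = -8 (attained at k = 1)
  C[1][1] = min over k of (A[1][0] + B[0][1] = 3 + -4 = -1, A[1][1] + B[1][1] = -3 + 2 = -1, A[1][2] + B[2][1] = 1 + 0 = 1) = -1 (attained at k = 0)
  C[1][2] = min over k of (A[1][0] + B[0][2] = 3 + -3 = 0, A[1][1] + B[1][2] = -3 + 3 = 0, A[1][2] + B[2][2] = 1 + 0 = 1) = 0 (attained at k = 0)
  C[2][0] = min over k of (A[2][0] + B[0][0] = 1 + 8 = 9, A[2][1] + B[1][0] = 7 + -5 = 2, A[2][2] + B[2][0] = -1 + 6 = 5) = 2 (attained at k = 1)
  C[2][1] = min over k of (A[2][0] + B[0][1] = 1 + -4 = -3, A[2][1] + B[1][1] = 7 + 2 = 9, A[2][2] + B[2][1] = -1 + 0 = -1) = -3 (attained at k = 0)
  C[2][2] = min over k of (A[2][0] + B[0][2] = 1 + -3 = -2, A[2][1] + B[1][2] = 7 + 3 = 10, A[2][2] + B[2][2] = -1 + 0 = -1) = -2 (attained at k = 0)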